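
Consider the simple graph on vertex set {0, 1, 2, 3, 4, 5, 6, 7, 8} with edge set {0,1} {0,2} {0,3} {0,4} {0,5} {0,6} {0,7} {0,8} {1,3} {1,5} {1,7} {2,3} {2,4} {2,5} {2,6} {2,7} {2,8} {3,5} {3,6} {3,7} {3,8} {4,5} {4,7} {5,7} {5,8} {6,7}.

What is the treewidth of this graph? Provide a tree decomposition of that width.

The largest bag has 5 vertices, giving width 4; this decomposition certifies tw(G) ≤ 4. Conversely, {0, 1, 3, 5, 7} is a clique of size 5, and the vertices of any clique must share a bag in every tree decomposition; so some bag has ≥ 5 vertices and tw(G) ≥ 4. Combining the bounds, tw(G) = 4.

Treewidth 4.
Bags: B1 = {0, 2, 3, 5, 7}  B2 = {0, 1, 3, 5, 7}  B3 = {0, 2, 3, 6, 7}  B4 = {0, 2, 4, 5, 7}  B5 = {0, 2, 3, 5, 8}
Tree: B1–B2, B1–B3, B1–B4, B1–B5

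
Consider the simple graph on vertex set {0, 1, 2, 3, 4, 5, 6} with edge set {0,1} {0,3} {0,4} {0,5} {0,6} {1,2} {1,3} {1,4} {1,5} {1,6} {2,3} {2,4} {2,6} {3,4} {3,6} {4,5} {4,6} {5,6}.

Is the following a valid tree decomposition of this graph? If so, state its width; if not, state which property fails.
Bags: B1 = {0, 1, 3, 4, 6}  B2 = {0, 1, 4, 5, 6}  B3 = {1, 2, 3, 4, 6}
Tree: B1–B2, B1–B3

Yes; width 4.

Checking the three conditions: (i) the bags cover all of {0, 1, 2, 3, 4, 5, 6}; (ii) for each edge, some bag contains both endpoints; (iii) the bags containing any fixed vertex form a subtree. All hold, so the decomposition is valid with width 5 − 1 = 4.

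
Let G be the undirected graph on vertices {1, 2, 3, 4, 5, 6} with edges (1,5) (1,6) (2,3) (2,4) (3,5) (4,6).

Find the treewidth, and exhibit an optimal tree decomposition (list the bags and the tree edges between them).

Every bag has size at most 3, so the width is 3 − 1 = 2 and tw(G) ≤ 2. The edges 4–6–1–5–3–2–4 form a cycle, so G is not a tree and its treewidth is at least 2. Combining the bounds, tw(G) = 2.

Treewidth 2.
One such decomposition:
Bags: B1 = {1, 4, 6}  B2 = {1, 4, 5}  B3 = {3, 4, 5}  B4 = {2, 3, 4}
Tree: B1–B2, B2–B3, B3–B4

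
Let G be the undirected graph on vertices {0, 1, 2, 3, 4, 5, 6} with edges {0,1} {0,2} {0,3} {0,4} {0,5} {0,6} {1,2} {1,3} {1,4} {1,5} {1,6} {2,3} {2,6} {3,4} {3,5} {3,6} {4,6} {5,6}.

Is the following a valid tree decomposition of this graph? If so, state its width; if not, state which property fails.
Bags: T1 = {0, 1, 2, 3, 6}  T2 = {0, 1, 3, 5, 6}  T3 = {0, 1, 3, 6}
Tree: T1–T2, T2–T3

No — vertex 4 appears in no bag.

A tree decomposition must satisfy three properties: every vertex lies in some bag; for every edge, both endpoints lie together in some bag; and for every vertex, the bags containing it form a connected subtree. Here vertex 4 appears in no bag, so the decomposition is invalid.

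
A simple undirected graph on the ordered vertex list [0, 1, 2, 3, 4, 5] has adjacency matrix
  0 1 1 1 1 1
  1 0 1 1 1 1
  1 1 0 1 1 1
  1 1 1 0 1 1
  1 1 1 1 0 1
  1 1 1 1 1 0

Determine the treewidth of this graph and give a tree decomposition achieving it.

With just one bag of size 6, the width is 6 − 1 = 5, so tw(G) ≤ 5. For the lower bound, the 6 vertices {0, 1, 2, 3, 4, 5} are pairwise adjacent, and any tree decomposition puts a clique entirely inside one bag — forcing width ≥ 5. Combining the bounds, tw(G) = 5.

Treewidth 5.
One optimal decomposition is:
Bags: B1 = {0, 1, 2, 3, 4, 5}
Tree: (single bag)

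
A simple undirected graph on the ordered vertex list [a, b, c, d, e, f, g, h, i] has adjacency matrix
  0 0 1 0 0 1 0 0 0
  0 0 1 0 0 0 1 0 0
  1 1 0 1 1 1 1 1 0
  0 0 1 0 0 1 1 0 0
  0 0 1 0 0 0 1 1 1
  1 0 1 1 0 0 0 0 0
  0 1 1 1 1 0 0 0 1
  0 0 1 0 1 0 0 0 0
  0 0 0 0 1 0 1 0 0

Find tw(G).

A width-2 tree decomposition is:
Bags: B1 = {c, d, g}  B2 = {c, e, g}  B3 = {b, c, g}  B4 = {e, g, i}  B5 = {c, e, h}  B6 = {c, d, f}  B7 = {a, c, f}
Tree: B1–B2, B2–B3, B2–B4, B2–B5, B1–B6, B6–B7
Each bag holds 3 vertices, so the decomposition has width 2, which upper-bounds the treewidth. On the other hand G contains the 3-clique {c, d, g}. A clique must lie in a single bag of any decomposition, so no decomposition can have width below 2. Hence tw(G) = 2 exactly.

2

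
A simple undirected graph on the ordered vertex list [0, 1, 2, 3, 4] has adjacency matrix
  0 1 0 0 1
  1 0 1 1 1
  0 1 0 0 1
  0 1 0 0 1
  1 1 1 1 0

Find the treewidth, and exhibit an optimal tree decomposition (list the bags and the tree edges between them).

Each bag holds 3 vertices, so the decomposition has width 2, which upper-bounds the treewidth. On the other hand G contains the 3-clique {0, 1, 4}. A clique must lie in a single bag of any decomposition, so no decomposition can have width below 2. Hence tw(G) = 2 exactly.

Treewidth 2.
Bags: B1 = {0, 1, 4}  B2 = {1, 2, 4}  B3 = {1, 3, 4}
Tree: B1–B2, B1–B3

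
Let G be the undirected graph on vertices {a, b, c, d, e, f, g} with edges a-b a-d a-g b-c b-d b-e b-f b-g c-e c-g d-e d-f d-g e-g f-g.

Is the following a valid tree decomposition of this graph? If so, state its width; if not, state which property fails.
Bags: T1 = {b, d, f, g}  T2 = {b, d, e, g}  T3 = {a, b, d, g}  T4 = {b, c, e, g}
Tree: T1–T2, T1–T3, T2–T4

Vertex coverage: the bags together contain {a, b, c, d, e, f, g}, the full vertex set. Edge coverage: each edge of G has both endpoints in at least one bag. Running intersection: for every vertex, the bags containing it form a connected subtree. All three properties hold, so this is a valid tree decomposition of width max|bag| − 1 = 3, and hence tw(G) ≤ 3.

Yes; width 3.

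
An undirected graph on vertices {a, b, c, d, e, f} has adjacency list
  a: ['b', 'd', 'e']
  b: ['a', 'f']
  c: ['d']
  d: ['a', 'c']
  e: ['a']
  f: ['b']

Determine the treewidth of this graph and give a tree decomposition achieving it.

The largest bag has 2 vertices, giving width 1; this decomposition certifies tw(G) ≤ 1. G has an edge, so its treewidth is at least 1. The upper and lower bounds meet at 1, so that is the treewidth.

Treewidth 1.
One such decomposition:
Bags: B1 = {a, d}  B2 = {a, b}  B3 = {a, e}  B4 = {b, f}  B5 = {c, d}
Tree: B1–B2, B1–B3, B2–B4, B1–B5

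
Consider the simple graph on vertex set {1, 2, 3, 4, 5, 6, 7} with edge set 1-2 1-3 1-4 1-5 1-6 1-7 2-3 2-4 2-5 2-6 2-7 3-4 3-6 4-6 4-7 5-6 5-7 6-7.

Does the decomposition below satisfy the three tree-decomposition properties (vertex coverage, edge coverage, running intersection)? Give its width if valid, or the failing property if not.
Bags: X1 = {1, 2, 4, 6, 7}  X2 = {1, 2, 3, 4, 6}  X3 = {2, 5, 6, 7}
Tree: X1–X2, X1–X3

No — edge (1,5) lies in no bag.

A tree decomposition must satisfy three properties: every vertex lies in some bag; for every edge, both endpoints lie together in some bag; and for every vertex, the bags containing it form a connected subtree. Here edge (1,5) lies in no bag, so the decomposition is invalid.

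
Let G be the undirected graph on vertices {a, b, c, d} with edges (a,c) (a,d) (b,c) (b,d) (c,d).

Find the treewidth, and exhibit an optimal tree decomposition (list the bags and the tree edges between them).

Every bag has size at most 3, so the width is 3 − 1 = 2 and tw(G) ≤ 2. For the lower bound, the 3 vertices {a, c, d} are pairwise adjacent, and any tree decomposition puts a clique entirely inside one bag — forcing width ≥ 2. Combining the bounds, tw(G) = 2.

Treewidth 2.
Bags: B1 = {a, c, d}  B2 = {b, c, d}
Tree: B1–B2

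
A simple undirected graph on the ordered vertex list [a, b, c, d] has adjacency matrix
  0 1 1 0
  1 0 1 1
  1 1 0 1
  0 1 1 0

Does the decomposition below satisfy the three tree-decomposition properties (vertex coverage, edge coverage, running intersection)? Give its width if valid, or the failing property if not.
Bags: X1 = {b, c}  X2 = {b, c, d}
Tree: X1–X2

No — vertex a appears in no bag.

A tree decomposition must satisfy three properties: every vertex lies in some bag; for every edge, both endpoints lie together in some bag; and for every vertex, the bags containing it form a connected subtree. Here vertex a appears in no bag, so the decomposition is invalid.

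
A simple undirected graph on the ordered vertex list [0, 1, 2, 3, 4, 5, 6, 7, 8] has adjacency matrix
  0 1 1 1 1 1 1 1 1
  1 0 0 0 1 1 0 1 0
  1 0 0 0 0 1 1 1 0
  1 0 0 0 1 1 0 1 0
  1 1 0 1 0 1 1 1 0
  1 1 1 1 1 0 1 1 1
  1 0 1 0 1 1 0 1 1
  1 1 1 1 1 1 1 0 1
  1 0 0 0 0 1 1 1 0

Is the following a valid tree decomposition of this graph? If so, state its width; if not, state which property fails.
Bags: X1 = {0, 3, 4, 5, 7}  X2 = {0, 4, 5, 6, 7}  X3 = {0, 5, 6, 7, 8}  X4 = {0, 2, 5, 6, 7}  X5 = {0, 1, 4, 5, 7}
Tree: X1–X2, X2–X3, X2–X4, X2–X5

Checking the three conditions: (i) the bags cover all of {0, 1, 2, 3, 4, 5, 6, 7, 8}; (ii) for each edge, some bag contains both endpoints; (iii) the bags containing any fixed vertex form a subtree. All hold, so the decomposition is valid with width 5 − 1 = 4.

Yes; width 4.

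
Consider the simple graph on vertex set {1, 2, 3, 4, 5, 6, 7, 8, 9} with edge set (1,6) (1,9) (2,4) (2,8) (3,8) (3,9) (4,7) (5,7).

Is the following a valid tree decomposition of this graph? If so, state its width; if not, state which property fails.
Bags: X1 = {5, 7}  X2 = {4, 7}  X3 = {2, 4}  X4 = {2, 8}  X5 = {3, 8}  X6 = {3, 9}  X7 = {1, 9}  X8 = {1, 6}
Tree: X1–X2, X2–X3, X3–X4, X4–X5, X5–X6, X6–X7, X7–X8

Yes; width 1.

Checking the three conditions: (i) the bags cover all of {1, 2, 3, 4, 5, 6, 7, 8, 9}; (ii) for each edge, some bag contains both endpoints; (iii) the bags containing any fixed vertex form a subtree. All hold, so the decomposition is valid with width 2 − 1 = 1.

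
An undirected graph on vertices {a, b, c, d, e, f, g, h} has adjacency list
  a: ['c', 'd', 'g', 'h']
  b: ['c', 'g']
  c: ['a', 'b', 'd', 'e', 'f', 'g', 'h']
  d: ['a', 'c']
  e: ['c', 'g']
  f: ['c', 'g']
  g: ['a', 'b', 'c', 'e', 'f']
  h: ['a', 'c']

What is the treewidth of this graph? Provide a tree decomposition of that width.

Each bag holds 3 vertices, so the decomposition has width 2, which upper-bounds the treewidth. On the other hand G contains the 3-clique {a, c, d}. A clique must lie in a single bag of any decomposition, so no decomposition can have width below 2. Hence tw(G) = 2 exactly.

Treewidth 2.
Bags: B1 = {b, c, g}  B2 = {c, e, g}  B3 = {a, c, g}  B4 = {a, c, d}  B5 = {a, c, h}  B6 = {c, f, g}
Tree: B1–B2, B1–B3, B3–B4, B3–B5, B2–B6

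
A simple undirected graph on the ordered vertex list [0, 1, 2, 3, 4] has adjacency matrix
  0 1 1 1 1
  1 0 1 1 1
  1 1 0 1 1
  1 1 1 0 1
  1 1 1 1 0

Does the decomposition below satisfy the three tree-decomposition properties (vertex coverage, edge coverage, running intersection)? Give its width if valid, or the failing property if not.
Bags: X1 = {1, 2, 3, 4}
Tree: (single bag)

A tree decomposition must satisfy three properties: every vertex lies in some bag; for every edge, both endpoints lie together in some bag; and for every vertex, the bags containing it form a connected subtree. Here vertex 0 appears in no bag, so the decomposition is invalid.

No — vertex 0 appears in no bag.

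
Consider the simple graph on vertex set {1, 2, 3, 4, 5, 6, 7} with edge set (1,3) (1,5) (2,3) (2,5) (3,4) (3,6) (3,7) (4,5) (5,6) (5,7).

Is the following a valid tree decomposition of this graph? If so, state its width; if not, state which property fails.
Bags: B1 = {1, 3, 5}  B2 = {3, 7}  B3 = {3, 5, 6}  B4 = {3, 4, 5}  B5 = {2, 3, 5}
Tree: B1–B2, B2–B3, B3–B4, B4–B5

A tree decomposition must satisfy three properties: every vertex lies in some bag; for every edge, both endpoints lie together in some bag; and for every vertex, the bags containing it form a connected subtree. Here edge (5,7) lies in no bag, so the decomposition is invalid.

No — edge (5,7) lies in no bag.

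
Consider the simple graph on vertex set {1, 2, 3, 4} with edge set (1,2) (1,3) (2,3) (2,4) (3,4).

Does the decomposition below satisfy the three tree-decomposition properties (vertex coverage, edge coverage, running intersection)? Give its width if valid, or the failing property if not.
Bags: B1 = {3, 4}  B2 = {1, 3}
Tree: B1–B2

A tree decomposition must satisfy three properties: every vertex lies in some bag; for every edge, both endpoints lie together in some bag; and for every vertex, the bags containing it form a connected subtree. Here vertex 2 appears in no bag, so the decomposition is invalid.

No — vertex 2 appears in no bag.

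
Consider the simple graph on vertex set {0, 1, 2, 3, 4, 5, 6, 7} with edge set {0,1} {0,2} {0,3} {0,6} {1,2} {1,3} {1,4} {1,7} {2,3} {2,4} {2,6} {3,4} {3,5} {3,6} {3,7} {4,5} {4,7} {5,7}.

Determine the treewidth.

3

A width-3 tree decomposition is:
Bags: B1 = {1, 3, 4, 7}  B2 = {3, 4, 5, 7}  B3 = {1, 2, 3, 4}  B4 = {0, 1, 2, 3}  B5 = {0, 2, 3, 6}
Tree: B1–B2, B1–B3, B3–B4, B4–B5
The largest bag has 4 vertices, giving width 3; this decomposition certifies tw(G) ≤ 3. On the other hand G contains the 4-clique {0, 1, 2, 3}. A clique must lie in a single bag of any decomposition, so no decomposition can have width below 3. Combining the bounds, tw(G) = 3.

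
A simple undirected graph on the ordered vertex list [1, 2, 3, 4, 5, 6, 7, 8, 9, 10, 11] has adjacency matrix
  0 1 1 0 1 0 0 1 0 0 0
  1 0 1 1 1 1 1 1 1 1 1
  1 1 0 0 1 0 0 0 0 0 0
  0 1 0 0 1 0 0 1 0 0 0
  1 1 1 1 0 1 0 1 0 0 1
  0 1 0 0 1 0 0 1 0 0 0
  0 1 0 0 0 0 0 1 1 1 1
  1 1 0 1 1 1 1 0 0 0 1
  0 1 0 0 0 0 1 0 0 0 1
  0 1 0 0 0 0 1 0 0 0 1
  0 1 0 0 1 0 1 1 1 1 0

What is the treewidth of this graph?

A width-3 tree decomposition is:
Bags: B1 = {2, 5, 8, 11}  B2 = {2, 4, 5, 8}  B3 = {1, 2, 5, 8}  B4 = {1, 2, 3, 5}  B5 = {2, 7, 8, 11}  B6 = {2, 7, 9, 11}  B7 = {2, 5, 6, 8}  B8 = {2, 7, 10, 11}
Tree: B1–B2, B1–B3, B3–B4, B1–B5, B5–B6, B1–B7, B5–B8
Every bag has size at most 4, so the width is 4 − 1 = 3 and tw(G) ≤ 3. For the lower bound, the 4 vertices {2, 7, 9, 11} are pairwise adjacent, and any tree decomposition puts a clique entirely inside one bag — forcing width ≥ 3. The upper and lower bounds meet at 3, so that is the treewidth.

3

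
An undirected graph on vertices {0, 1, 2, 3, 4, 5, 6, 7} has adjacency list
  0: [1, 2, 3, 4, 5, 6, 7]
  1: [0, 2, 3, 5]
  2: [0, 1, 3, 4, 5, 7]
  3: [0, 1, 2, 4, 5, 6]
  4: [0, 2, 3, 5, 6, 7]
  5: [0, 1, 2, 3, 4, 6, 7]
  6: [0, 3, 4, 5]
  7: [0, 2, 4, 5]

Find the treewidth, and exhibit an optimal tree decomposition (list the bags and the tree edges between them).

Each bag holds 5 vertices, so the decomposition has width 4, which upper-bounds the treewidth. Conversely, {0, 1, 2, 3, 5} is a clique of size 5, and the vertices of any clique must share a bag in every tree decomposition; so some bag has ≥ 5 vertices and tw(G) ≥ 4. Therefore the treewidth is 4.

Treewidth 4.
Bags: B1 = {0, 3, 4, 5, 6}  B2 = {0, 2, 3, 4, 5}  B3 = {0, 1, 2, 3, 5}  B4 = {0, 2, 4, 5, 7}
Tree: B1–B2, B2–B3, B2–B4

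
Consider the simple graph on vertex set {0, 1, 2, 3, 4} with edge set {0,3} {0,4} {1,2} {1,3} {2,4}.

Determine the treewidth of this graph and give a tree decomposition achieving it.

Each bag holds 3 vertices, so the decomposition has width 2, which upper-bounds the treewidth. The edges 1–3–0–4–2–1 form a cycle, so G is not a tree and its treewidth is at least 2. The upper and lower bounds meet at 2, so that is the treewidth.

Treewidth 2.
Bags: B1 = {0, 1, 3}  B2 = {0, 1, 4}  B3 = {1, 2, 4}
Tree: B1–B2, B2–B3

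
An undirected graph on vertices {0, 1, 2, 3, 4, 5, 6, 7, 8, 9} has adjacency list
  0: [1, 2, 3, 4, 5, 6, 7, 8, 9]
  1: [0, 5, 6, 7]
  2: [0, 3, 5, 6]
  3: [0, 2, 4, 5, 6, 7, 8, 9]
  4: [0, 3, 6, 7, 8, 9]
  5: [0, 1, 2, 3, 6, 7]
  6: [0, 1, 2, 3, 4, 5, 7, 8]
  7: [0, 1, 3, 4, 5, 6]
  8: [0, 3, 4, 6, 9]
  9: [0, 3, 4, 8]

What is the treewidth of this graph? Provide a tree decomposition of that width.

Every bag has size at most 5, so the width is 5 − 1 = 4 and tw(G) ≤ 4. Conversely, {0, 1, 5, 6, 7} is a clique of size 5, and the vertices of any clique must share a bag in every tree decomposition; so some bag has ≥ 5 vertices and tw(G) ≥ 4. Therefore the treewidth is 4.

Treewidth 4.
One such decomposition:
Bags: B1 = {0, 1, 5, 6, 7}  B2 = {0, 3, 5, 6, 7}  B3 = {0, 2, 3, 5, 6}  B4 = {0, 3, 4, 6, 7}  B5 = {0, 3, 4, 6, 8}  B6 = {0, 3, 4, 8, 9}
Tree: B1–B2, B2–B3, B2–B4, B4–B5, B5–B6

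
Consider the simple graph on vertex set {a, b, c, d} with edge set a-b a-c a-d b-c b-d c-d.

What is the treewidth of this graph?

A width-3 tree decomposition is:
Bags: B1 = {a, b, c, d}
Tree: (single bag)
A single bag containing all 4 vertices is trivially a valid decomposition of width 3. Conversely, {a, b, c, d} is a clique of size 4, and the vertices of any clique must share a bag in every tree decomposition; so some bag has ≥ 4 vertices and tw(G) ≥ 3. Hence tw(G) = 3 exactly.

3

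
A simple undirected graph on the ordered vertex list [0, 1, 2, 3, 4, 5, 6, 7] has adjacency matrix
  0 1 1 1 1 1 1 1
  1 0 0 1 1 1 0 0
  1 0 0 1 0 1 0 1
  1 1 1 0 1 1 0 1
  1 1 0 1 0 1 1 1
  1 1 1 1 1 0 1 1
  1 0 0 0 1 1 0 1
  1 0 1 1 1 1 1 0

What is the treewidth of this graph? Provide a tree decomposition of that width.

Every bag has size at most 5, so the width is 5 − 1 = 4 and tw(G) ≤ 4. Conversely, {0, 2, 3, 5, 7} is a clique of size 5, and the vertices of any clique must share a bag in every tree decomposition; so some bag has ≥ 5 vertices and tw(G) ≥ 4. The upper and lower bounds meet at 4, so that is the treewidth.

Treewidth 4.
One optimal decomposition is:
Bags: B1 = {0, 1, 3, 4, 5}  B2 = {0, 3, 4, 5, 7}  B3 = {0, 4, 5, 6, 7}  B4 = {0, 2, 3, 5, 7}
Tree: B1–B2, B2–B3, B2–B4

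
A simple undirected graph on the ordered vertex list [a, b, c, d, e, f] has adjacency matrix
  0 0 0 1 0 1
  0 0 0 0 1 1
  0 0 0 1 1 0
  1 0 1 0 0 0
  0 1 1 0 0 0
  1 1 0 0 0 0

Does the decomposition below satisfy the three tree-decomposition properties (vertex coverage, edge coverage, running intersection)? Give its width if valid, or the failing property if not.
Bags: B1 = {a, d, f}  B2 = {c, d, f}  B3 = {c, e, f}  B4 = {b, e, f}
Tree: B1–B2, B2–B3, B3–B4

Yes; width 2.

Checking the three conditions: (i) the bags cover all of {a, b, c, d, e, f}; (ii) for each edge, some bag contains both endpoints; (iii) the bags containing any fixed vertex form a subtree. All hold, so the decomposition is valid with width 3 − 1 = 2.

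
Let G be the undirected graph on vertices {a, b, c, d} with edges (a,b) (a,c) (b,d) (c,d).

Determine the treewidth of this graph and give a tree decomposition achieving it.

Treewidth 2.
One optimal decomposition is:
Bags: B1 = {b, c, d}  B2 = {a, b, c}
Tree: B1–B2

Each bag holds 3 vertices, so the decomposition has width 2, which upper-bounds the treewidth. Since c–d–b–a–c is a cycle in G, G is not acyclic. Forests are exactly the graphs of treewidth ≤ 1, so tw(G) ≥ 2. Therefore the treewidth is 2.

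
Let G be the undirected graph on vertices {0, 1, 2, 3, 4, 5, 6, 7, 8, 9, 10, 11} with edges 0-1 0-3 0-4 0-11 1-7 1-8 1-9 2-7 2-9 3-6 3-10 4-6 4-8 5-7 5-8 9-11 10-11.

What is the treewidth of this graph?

A width-3 tree decomposition is:
Bags: B1 = {3, 6, 10, 11}  B2 = {0, 3, 6, 11}  B3 = {0, 4, 6, 11}  B4 = {0, 4, 9, 11}  B5 = {0, 1, 4, 9}  B6 = {1, 4, 8, 9}  B7 = {1, 2, 8, 9}  B8 = {1, 2, 7, 8}  B9 = {2, 5, 7, 8}
Tree: B1–B2, B2–B3, B3–B4, B4–B5, B5–B6, B6–B7, B7–B8, B8–B9
Each bag holds 4 vertices, so the decomposition has width 3, which upper-bounds the treewidth. For the lower bound: the 4 vertex sets {3,6,10}, {11}, {0}, {1,4,8,9} are disjoint, each induces a connected subgraph, and every pair is joined by at least one edge of G. Contracting each set to a single vertex therefore yields K_{4} as a minor, and since treewidth is minor-monotone, tw(G) ≥ tw(K_{4}) = 3. Combining the bounds, tw(G) = 3.

3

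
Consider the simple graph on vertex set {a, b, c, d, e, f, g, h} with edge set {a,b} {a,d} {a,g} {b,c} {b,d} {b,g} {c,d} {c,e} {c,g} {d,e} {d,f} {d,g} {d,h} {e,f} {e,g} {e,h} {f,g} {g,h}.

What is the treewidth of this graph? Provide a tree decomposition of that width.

Treewidth 3.
Bags: B1 = {d, e, f, g}  B2 = {c, d, e, g}  B3 = {b, c, d, g}  B4 = {a, b, d, g}  B5 = {d, e, g, h}
Tree: B1–B2, B2–B3, B3–B4, B2–B5

Each bag holds 4 vertices, so the decomposition has width 3, which upper-bounds the treewidth. On the other hand G contains the 4-clique {d, e, g, h}. A clique must lie in a single bag of any decomposition, so no decomposition can have width below 3. Hence tw(G) = 3 exactly.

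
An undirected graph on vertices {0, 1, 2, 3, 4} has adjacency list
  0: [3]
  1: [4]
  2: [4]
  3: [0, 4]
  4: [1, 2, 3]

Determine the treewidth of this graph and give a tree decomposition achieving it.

Treewidth 1.
Bags: B1 = {3, 4}  B2 = {0, 3}  B3 = {1, 4}  B4 = {2, 4}
Tree: B1–B2, B1–B3, B3–B4

Each bag holds 2 vertices, so the decomposition has width 1, which upper-bounds the treewidth. Since G has at least one edge (e.g. 3–4), it is not an edgeless graph, so tw(G) ≥ 1. Hence tw(G) = 1 exactly.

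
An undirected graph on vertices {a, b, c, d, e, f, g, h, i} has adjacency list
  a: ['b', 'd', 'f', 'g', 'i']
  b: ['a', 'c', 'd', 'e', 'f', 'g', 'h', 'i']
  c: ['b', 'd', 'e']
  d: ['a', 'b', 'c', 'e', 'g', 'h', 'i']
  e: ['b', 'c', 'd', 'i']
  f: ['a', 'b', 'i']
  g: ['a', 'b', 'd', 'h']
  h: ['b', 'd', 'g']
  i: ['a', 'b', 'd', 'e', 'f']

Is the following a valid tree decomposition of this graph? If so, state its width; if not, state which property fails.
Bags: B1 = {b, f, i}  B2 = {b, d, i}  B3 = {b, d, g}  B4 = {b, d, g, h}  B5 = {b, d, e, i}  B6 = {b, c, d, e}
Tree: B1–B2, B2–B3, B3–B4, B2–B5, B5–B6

No — vertex a appears in no bag.

A tree decomposition must satisfy three properties: every vertex lies in some bag; for every edge, both endpoints lie together in some bag; and for every vertex, the bags containing it form a connected subtree. Here vertex a appears in no bag, so the decomposition is invalid.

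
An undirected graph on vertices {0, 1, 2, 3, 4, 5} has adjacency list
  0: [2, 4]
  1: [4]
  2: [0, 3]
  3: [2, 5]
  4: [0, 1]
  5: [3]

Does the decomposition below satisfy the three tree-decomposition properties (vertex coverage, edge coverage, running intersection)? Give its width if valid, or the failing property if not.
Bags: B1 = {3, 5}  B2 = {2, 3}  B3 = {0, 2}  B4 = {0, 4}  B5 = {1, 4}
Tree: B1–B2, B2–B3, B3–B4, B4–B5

Yes; width 1.

Checking the three conditions: (i) the bags cover all of {0, 1, 2, 3, 4, 5}; (ii) for each edge, some bag contains both endpoints; (iii) the bags containing any fixed vertex form a subtree. All hold, so the decomposition is valid with width 2 − 1 = 1.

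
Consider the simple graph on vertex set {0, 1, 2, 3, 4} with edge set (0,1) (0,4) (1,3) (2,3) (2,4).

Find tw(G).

A width-2 tree decomposition is:
Bags: B1 = {0, 1, 4}  B2 = {1, 2, 4}  B3 = {1, 2, 3}
Tree: B1–B2, B2–B3
The largest bag has 3 vertices, giving width 2; this decomposition certifies tw(G) ≤ 2. For the lower bound, G contains the cycle 1–0–4–2–3–1, so G is not a forest; only forests have treewidth ≤ 1, hence tw(G) ≥ 2. Combining the bounds, tw(G) = 2.

2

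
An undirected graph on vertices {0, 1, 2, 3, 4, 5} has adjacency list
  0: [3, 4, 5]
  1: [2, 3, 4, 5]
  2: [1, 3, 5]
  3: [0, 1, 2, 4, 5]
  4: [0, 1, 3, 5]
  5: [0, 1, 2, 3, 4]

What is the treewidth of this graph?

3

A width-3 tree decomposition is:
Bags: B1 = {1, 3, 4, 5}  B2 = {0, 3, 4, 5}  B3 = {1, 2, 3, 5}
Tree: B1–B2, B1–B3
Each bag holds 4 vertices, so the decomposition has width 3, which upper-bounds the treewidth. On the other hand G contains the 4-clique {0, 3, 4, 5}. A clique must lie in a single bag of any decomposition, so no decomposition can have width below 3. The upper and lower bounds meet at 3, so that is the treewidth.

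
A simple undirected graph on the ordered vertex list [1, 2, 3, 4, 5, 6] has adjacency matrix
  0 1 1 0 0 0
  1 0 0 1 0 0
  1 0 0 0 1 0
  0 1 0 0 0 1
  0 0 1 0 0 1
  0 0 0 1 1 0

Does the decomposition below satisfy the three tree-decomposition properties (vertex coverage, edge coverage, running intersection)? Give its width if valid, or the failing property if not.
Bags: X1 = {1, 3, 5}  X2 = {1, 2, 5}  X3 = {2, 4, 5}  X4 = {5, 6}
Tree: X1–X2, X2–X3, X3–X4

A tree decomposition must satisfy three properties: every vertex lies in some bag; for every edge, both endpoints lie together in some bag; and for every vertex, the bags containing it form a connected subtree. Here edge (4,6) lies in no bag, so the decomposition is invalid.

No — edge (4,6) lies in no bag.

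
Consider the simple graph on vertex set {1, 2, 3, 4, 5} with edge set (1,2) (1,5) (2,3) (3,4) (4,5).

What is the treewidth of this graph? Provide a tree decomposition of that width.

Treewidth 2.
Bags: B1 = {1, 2, 5}  B2 = {2, 4, 5}  B3 = {2, 3, 4}
Tree: B1–B2, B2–B3

The largest bag has 3 vertices, giving width 2; this decomposition certifies tw(G) ≤ 2. For the lower bound, G contains the cycle 2–1–5–4–3–2, so G is not a forest; only forests have treewidth ≤ 1, hence tw(G) ≥ 2. Therefore the treewidth is 2.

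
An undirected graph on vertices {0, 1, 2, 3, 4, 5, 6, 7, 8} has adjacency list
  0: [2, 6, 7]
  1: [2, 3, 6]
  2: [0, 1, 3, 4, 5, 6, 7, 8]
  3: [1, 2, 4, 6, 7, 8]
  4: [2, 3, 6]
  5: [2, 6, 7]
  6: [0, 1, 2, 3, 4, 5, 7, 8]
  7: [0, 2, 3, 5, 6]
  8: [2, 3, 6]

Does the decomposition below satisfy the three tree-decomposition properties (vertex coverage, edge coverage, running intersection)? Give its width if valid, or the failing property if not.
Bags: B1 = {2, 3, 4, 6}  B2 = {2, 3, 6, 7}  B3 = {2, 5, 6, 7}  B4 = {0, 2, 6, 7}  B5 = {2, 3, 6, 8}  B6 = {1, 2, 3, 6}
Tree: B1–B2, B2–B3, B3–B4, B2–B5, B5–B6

Every vertex of G appears in some bag (union = {0, 1, 2, 3, 4, 5, 6, 7, 8}); every edge is covered by a bag; and for each vertex v the set of bags containing v is connected in the bag tree. The decomposition is therefore valid. The largest bag has 4 vertices, so the width is 3.

Yes; width 3.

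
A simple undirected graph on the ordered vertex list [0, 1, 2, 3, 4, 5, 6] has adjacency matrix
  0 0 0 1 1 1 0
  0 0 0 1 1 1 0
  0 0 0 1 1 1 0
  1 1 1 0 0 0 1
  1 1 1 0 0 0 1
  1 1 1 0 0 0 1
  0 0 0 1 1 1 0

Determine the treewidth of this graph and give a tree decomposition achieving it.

Each bag holds 4 vertices, so the decomposition has width 3, which upper-bounds the treewidth. For the lower bound: the 4 vertex sets {2,5}, {1,3}, {4}, {0} are disjoint, each induces a connected subgraph, and every pair is joined by at least one edge of G. Contracting each set to a single vertex therefore yields K_{4} as a minor, and since treewidth is minor-monotone, tw(G) ≥ tw(K_{4}) = 3. The upper and lower bounds meet at 3, so that is the treewidth.

Treewidth 3.
One optimal decomposition is:
Bags: B1 = {2, 3, 4, 5}  B2 = {1, 3, 4, 5}  B3 = {0, 3, 4, 5}  B4 = {3, 4, 5, 6}
Tree: B1–B2, B2–B3, B3–B4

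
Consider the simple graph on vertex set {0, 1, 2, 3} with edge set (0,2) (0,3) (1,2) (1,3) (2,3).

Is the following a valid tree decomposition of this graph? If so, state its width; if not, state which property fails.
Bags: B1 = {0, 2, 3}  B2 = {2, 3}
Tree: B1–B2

A tree decomposition must satisfy three properties: every vertex lies in some bag; for every edge, both endpoints lie together in some bag; and for every vertex, the bags containing it form a connected subtree. Here vertex 1 appears in no bag, so the decomposition is invalid.

No — vertex 1 appears in no bag.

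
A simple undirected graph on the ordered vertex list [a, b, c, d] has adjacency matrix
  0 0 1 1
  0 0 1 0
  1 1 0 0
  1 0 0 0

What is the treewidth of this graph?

1

A width-1 tree decomposition is:
Bags: B1 = {b, c}  B2 = {a, c}  B3 = {a, d}
Tree: B1–B2, B2–B3
Every bag has size at most 2, so the width is 2 − 1 = 1 and tw(G) ≤ 1. Since G has at least one edge (e.g. b–c), it is not an edgeless graph, so tw(G) ≥ 1. The upper and lower bounds meet at 1, so that is the treewidth.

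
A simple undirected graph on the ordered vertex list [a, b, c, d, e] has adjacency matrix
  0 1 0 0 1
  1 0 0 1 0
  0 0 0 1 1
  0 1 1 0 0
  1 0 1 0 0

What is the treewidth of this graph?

A width-2 tree decomposition is:
Bags: B1 = {b, c, d}  B2 = {a, b, c}  B3 = {a, c, e}
Tree: B1–B2, B2–B3
Every bag has size at most 3, so the width is 3 − 1 = 2 and tw(G) ≤ 2. For the lower bound, G contains the cycle c–d–b–a–e–c, so G is not a forest; only forests have treewidth ≤ 1, hence tw(G) ≥ 2. Hence tw(G) = 2 exactly.

2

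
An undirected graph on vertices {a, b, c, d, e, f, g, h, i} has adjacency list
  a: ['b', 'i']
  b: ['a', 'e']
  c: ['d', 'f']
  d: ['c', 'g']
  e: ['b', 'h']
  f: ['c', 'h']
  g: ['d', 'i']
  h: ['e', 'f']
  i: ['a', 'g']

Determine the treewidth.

2

A width-2 tree decomposition is:
Bags: B1 = {e, f, h}  B2 = {b, e, f}  B3 = {a, b, f}  B4 = {a, f, i}  B5 = {f, g, i}  B6 = {d, f, g}  B7 = {c, d, f}
Tree: B1–B2, B2–B3, B3–B4, B4–B5, B5–B6, B6–B7
Each bag holds 3 vertices, so the decomposition has width 2, which upper-bounds the treewidth. For the lower bound, G contains the cycle f–h–e–b–a–i–g–d–c–f, so G is not a forest; only forests have treewidth ≤ 1, hence tw(G) ≥ 2. The upper and lower bounds meet at 2, so that is the treewidth.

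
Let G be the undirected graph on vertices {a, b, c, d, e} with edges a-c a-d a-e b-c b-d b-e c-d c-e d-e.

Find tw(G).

A width-3 tree decomposition is:
Bags: B1 = {a, c, d, e}  B2 = {b, c, d, e}
Tree: B1–B2
Each bag holds 4 vertices, so the decomposition has width 3, which upper-bounds the treewidth. For the lower bound, the 4 vertices {a, c, d, e} are pairwise adjacent, and any tree decomposition puts a clique entirely inside one bag — forcing width ≥ 3. Combining the bounds, tw(G) = 3.

3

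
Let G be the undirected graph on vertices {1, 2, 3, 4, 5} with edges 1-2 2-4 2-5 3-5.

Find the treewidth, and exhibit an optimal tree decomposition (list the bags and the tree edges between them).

Treewidth 1.
One optimal decomposition is:
Bags: B1 = {1, 2}  B2 = {2, 5}  B3 = {2, 4}  B4 = {3, 5}
Tree: B1–B2, B2–B3, B2–B4

Every bag has size at most 2, so the width is 2 − 1 = 1 and tw(G) ≤ 1. Since G has at least one edge (e.g. 2–1), it is not an edgeless graph, so tw(G) ≥ 1. Combining the bounds, tw(G) = 1.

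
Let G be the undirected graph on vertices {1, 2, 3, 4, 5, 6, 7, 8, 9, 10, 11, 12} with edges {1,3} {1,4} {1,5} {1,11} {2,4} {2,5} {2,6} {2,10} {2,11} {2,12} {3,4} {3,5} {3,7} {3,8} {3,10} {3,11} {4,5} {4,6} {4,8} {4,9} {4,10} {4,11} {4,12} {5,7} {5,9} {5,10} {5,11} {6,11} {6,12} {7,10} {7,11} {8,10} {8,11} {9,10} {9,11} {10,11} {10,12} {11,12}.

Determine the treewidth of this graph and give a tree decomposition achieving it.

Treewidth 4.
One optimal decomposition is:
Bags: B1 = {3, 4, 5, 10, 11}  B2 = {3, 5, 7, 10, 11}  B3 = {3, 4, 8, 10, 11}  B4 = {1, 3, 4, 5, 11}  B5 = {4, 5, 9, 10, 11}  B6 = {2, 4, 5, 10, 11}  B7 = {2, 4, 10, 11, 12}  B8 = {2, 4, 6, 11, 12}
Tree: B1–B2, B1–B3, B1–B4, B1–B5, B5–B6, B6–B7, B7–B8

Each bag holds 5 vertices, so the decomposition has width 4, which upper-bounds the treewidth. On the other hand G contains the 5-clique {1, 3, 4, 5, 11}. A clique must lie in a single bag of any decomposition, so no decomposition can have width below 4. Therefore the treewidth is 4.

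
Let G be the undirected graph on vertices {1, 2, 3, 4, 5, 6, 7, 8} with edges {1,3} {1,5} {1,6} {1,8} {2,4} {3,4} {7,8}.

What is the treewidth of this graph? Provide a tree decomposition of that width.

Treewidth 1.
One such decomposition:
Bags: B1 = {1, 5}  B2 = {1, 3}  B3 = {1, 8}  B4 = {1, 6}  B5 = {3, 4}  B6 = {2, 4}  B7 = {7, 8}
Tree: B1–B2, B1–B3, B1–B4, B2–B5, B5–B6, B3–B7

The largest bag has 2 vertices, giving width 1; this decomposition certifies tw(G) ≤ 1. Any graph with an edge has treewidth ≥ 1, and G has the edge 5–1. The upper and lower bounds meet at 1, so that is the treewidth.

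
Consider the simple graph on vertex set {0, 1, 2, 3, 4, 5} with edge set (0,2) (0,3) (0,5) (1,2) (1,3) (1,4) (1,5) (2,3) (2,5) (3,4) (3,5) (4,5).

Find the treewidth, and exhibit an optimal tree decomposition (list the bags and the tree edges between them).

Each bag holds 4 vertices, so the decomposition has width 3, which upper-bounds the treewidth. On the other hand G contains the 4-clique {0, 2, 3, 5}. A clique must lie in a single bag of any decomposition, so no decomposition can have width below 3. The upper and lower bounds meet at 3, so that is the treewidth.

Treewidth 3.
Bags: B1 = {1, 2, 3, 5}  B2 = {0, 2, 3, 5}  B3 = {1, 3, 4, 5}
Tree: B1–B2, B1–B3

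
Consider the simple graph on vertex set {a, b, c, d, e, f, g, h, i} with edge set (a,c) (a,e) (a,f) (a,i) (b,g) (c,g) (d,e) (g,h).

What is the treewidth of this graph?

A width-1 tree decomposition is:
Bags: B1 = {a, c}  B2 = {c, g}  B3 = {g, h}  B4 = {a, f}  B5 = {a, e}  B6 = {b, g}  B7 = {a, i}  B8 = {d, e}
Tree: B1–B2, B2–B3, B1–B4, B4–B5, B2–B6, B1–B7, B5–B8
Each bag holds 2 vertices, so the decomposition has width 1, which upper-bounds the treewidth. G has an edge, so its treewidth is at least 1. Hence tw(G) = 1 exactly.

1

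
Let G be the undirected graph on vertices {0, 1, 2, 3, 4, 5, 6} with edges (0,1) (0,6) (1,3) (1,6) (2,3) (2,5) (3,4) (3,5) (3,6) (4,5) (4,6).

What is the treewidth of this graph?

A width-2 tree decomposition is:
Bags: B1 = {1, 3, 6}  B2 = {3, 4, 6}  B3 = {3, 4, 5}  B4 = {0, 1, 6}  B5 = {2, 3, 5}
Tree: B1–B2, B2–B3, B1–B4, B3–B5
The largest bag has 3 vertices, giving width 2; this decomposition certifies tw(G) ≤ 2. Conversely, {0, 1, 6} is a clique of size 3, and the vertices of any clique must share a bag in every tree decomposition; so some bag has ≥ 3 vertices and tw(G) ≥ 2. Combining the bounds, tw(G) = 2.

2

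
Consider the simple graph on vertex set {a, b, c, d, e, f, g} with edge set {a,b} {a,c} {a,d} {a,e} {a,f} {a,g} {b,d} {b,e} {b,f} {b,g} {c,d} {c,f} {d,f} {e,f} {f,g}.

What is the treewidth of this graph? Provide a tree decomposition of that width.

The largest bag has 4 vertices, giving width 3; this decomposition certifies tw(G) ≤ 3. On the other hand G contains the 4-clique {a, c, d, f}. A clique must lie in a single bag of any decomposition, so no decomposition can have width below 3. Combining the bounds, tw(G) = 3.

Treewidth 3.
Bags: B1 = {a, c, d, f}  B2 = {a, b, d, f}  B3 = {a, b, e, f}  B4 = {a, b, f, g}
Tree: B1–B2, B2–B3, B2–B4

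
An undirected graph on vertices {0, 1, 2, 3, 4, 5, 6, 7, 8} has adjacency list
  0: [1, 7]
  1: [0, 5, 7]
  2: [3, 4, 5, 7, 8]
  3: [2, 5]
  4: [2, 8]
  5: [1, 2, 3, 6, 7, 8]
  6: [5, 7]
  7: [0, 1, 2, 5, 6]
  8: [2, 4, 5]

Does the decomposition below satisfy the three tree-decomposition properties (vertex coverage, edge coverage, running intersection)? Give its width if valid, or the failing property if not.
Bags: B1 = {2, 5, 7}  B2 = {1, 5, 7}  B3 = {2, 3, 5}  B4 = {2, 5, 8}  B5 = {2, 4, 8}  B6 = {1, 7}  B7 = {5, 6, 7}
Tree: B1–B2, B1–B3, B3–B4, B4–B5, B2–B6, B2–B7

A tree decomposition must satisfy three properties: every vertex lies in some bag; for every edge, both endpoints lie together in some bag; and for every vertex, the bags containing it form a connected subtree. Here vertex 0 appears in no bag, so the decomposition is invalid.

No — vertex 0 appears in no bag.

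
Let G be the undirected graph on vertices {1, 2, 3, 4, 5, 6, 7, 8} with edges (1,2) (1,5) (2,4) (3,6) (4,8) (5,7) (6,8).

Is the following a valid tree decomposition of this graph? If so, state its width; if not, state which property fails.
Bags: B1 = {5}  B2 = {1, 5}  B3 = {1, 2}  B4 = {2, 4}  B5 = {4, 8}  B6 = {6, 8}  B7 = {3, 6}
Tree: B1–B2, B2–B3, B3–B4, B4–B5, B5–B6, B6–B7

No — vertex 7 appears in no bag.

A tree decomposition must satisfy three properties: every vertex lies in some bag; for every edge, both endpoints lie together in some bag; and for every vertex, the bags containing it form a connected subtree. Here vertex 7 appears in no bag, so the decomposition is invalid.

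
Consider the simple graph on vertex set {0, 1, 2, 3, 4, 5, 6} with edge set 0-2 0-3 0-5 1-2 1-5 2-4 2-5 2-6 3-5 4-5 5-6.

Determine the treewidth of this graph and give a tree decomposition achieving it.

Every bag has size at most 3, so the width is 3 − 1 = 2 and tw(G) ≤ 2. For the lower bound, the 3 vertices {0, 2, 5} are pairwise adjacent, and any tree decomposition puts a clique entirely inside one bag — forcing width ≥ 2. Therefore the treewidth is 2.

Treewidth 2.
Bags: B1 = {0, 3, 5}  B2 = {0, 2, 5}  B3 = {1, 2, 5}  B4 = {2, 4, 5}  B5 = {2, 5, 6}
Tree: B1–B2, B2–B3, B2–B4, B3–B5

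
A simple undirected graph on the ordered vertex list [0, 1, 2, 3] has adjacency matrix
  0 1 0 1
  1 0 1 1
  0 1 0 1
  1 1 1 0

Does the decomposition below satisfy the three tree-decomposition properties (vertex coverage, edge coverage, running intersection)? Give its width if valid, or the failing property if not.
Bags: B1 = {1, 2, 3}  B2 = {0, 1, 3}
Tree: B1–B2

Every vertex of G appears in some bag (union = {0, 1, 2, 3}); every edge is covered by a bag; and for each vertex v the set of bags containing v is connected in the bag tree. The decomposition is therefore valid. The largest bag has 3 vertices, so the width is 2.

Yes; width 2.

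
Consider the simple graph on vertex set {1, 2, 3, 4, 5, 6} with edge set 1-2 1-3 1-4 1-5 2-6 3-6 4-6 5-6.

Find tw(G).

A width-2 tree decomposition is:
Bags: B1 = {1, 2, 6}  B2 = {1, 4, 6}  B3 = {1, 5, 6}  B4 = {1, 3, 6}
Tree: B1–B2, B2–B3, B3–B4
Every bag has size at most 3, so the width is 3 − 1 = 2 and tw(G) ≤ 2. Since 2–1–4–6–2 is a cycle in G, G is not acyclic. Forests are exactly the graphs of treewidth ≤ 1, so tw(G) ≥ 2. The upper and lower bounds meet at 2, so that is the treewidth.

2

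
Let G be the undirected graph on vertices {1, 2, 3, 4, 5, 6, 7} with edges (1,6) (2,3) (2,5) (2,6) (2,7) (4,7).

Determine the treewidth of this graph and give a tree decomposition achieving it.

Treewidth 1.
Bags: B1 = {2, 5}  B2 = {2, 7}  B3 = {2, 3}  B4 = {4, 7}  B5 = {2, 6}  B6 = {1, 6}
Tree: B1–B2, B1–B3, B2–B4, B3–B5, B5–B6

The largest bag has 2 vertices, giving width 1; this decomposition certifies tw(G) ≤ 1. Any graph with an edge has treewidth ≥ 1, and G has the edge 5–2. Combining the bounds, tw(G) = 1.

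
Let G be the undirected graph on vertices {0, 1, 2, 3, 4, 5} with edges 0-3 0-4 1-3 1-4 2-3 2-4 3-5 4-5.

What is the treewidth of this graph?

A width-2 tree decomposition is:
Bags: B1 = {2, 3, 4}  B2 = {3, 4, 5}  B3 = {1, 3, 4}  B4 = {0, 3, 4}
Tree: B1–B2, B2–B3, B3–B4
Each bag holds 3 vertices, so the decomposition has width 2, which upper-bounds the treewidth. For the lower bound, G contains the cycle 4–2–3–5–4, so G is not a forest; only forests have treewidth ≤ 1, hence tw(G) ≥ 2. Therefore the treewidth is 2.

2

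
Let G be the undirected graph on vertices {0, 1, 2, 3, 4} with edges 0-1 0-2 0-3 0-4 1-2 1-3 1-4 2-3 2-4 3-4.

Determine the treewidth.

A width-4 tree decomposition is:
Bags: B1 = {0, 1, 2, 3, 4}
Tree: (single bag)
With just one bag of size 5, the width is 5 − 1 = 4, so tw(G) ≤ 4. For the lower bound, the 5 vertices {0, 1, 2, 3, 4} are pairwise adjacent, and any tree decomposition puts a clique entirely inside one bag — forcing width ≥ 4. Therefore the treewidth is 4.

4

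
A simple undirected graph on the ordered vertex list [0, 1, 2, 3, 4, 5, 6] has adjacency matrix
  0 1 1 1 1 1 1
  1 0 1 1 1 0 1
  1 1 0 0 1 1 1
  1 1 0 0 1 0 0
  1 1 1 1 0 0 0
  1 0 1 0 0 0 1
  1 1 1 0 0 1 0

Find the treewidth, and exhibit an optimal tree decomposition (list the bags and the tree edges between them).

The largest bag has 4 vertices, giving width 3; this decomposition certifies tw(G) ≤ 3. Conversely, {0, 1, 2, 4} is a clique of size 4, and the vertices of any clique must share a bag in every tree decomposition; so some bag has ≥ 4 vertices and tw(G) ≥ 3. Therefore the treewidth is 3.

Treewidth 3.
One optimal decomposition is:
Bags: B1 = {0, 1, 2, 4}  B2 = {0, 1, 3, 4}  B3 = {0, 1, 2, 6}  B4 = {0, 2, 5, 6}
Tree: B1–B2, B1–B3, B3–B4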